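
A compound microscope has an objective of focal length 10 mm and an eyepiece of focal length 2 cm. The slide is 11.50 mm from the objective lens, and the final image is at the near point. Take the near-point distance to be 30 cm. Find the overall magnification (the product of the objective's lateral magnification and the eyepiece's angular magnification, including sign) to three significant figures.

-107

Convert to cm: f_obj = 10 mm = 1 cm; d_o = 11.50 mm = 1.15 cm.
Objective: 1/d_i = 1/f_obj - 1/d_o = 1/1 - 1/1.15 = 0.13043 cm^-1, so d_i = 7.667 cm.
m_obj = -d_i/d_o = -7.667/1.15 = -6.667.
Eyepiece angular magnification (image at near point): M_eye = 1 + D/f_e = 1 + 30/2 = 16.000.
Overall M = m_obj x M_eye = (-6.667)(16.000) = -106.67.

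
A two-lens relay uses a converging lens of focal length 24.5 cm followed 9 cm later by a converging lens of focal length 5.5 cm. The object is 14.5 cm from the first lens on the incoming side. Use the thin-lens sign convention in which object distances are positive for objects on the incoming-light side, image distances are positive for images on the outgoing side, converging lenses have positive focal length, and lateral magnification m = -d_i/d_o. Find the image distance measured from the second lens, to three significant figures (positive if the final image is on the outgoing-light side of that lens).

Lens 1: 1/d_i1 = 1/f_1 - 1/d_o1 = 1/24.5 - 1/14.5 = -0.02815 cm^-1, so d_i1 = -35.525 cm.
The intermediate image is virtual, 35.525 cm to the left of lens 1, so d_o2 = L - d_i1 = 9 - (-35.525) = 44.525 cm.
Lens 2: 1/d_i2 = 1/f_2 - 1/d_o2 = 1/5.5 - 1/(44.525) = 0.15936 cm^-1, so d_i2 = 6.275 cm.

6.28 cm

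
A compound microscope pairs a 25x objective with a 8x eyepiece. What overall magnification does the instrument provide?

200

The overall magnification of a compound microscope is the product of the objective and eyepiece magnifications:
M = M_obj x M_eye = 25 x 8 = 200.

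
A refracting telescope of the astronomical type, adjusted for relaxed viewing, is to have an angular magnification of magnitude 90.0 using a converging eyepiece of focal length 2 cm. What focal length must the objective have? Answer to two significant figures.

180 cm

|M| = f_obj/|f_eye|, so f_obj = |M| x |f_eye| = 90.0 x 2 = 180.000 cm.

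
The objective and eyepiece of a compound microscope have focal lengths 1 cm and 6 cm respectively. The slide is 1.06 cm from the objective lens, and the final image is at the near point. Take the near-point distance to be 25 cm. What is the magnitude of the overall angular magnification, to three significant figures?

86.1

Objective: 1/d_i = 1/f_obj - 1/d_o = 1/1 - 1/1.06 = 0.05660 cm^-1, so d_i = 17.667 cm.
m_obj = -d_i/d_o = -17.667/1.06 = -16.667.
Eyepiece angular magnification (image at near point): M_eye = 1 + D/f_e = 1 + 25/6 = 5.167.
Overall M = m_obj x M_eye = (-16.667)(5.167) = -86.11.
|M| = 86.11.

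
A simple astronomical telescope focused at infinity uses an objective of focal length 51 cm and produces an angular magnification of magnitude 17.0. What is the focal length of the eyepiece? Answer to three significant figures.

3.00 cm

|M| = f_obj/f_eye, so f_eye = f_obj/|M| = 51/17.0 = 3.000 cm.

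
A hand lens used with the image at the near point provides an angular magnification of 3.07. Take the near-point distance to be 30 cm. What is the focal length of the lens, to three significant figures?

14.5 cm

For the image at the near point, M = 1 + D/f.
f = D/(M - 1) = 30/(3.07 - 1) = 14.493 cm.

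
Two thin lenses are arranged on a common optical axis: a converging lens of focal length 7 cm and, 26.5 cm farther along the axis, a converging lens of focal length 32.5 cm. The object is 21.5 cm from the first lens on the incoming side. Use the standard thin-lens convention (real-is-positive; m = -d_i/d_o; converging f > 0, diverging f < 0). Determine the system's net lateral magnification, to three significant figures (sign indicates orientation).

-0.958

First lens: d_i1 = 1/(1/7 - 1/21.5) = 10.379 cm.
m_1 = -(10.379)/21.5 = -0.4828.
Object distance for lens 2: d_o2 = 26.5 - 10.379 = 16.121 cm.
Second lens: d_i2 = 1/(1/32.5 - 1/(16.121)) = -31.987 cm.
m_2 = -(-31.987)/(16.121) = 1.9842.
Overall magnification: m = m_1 m_2 = -0.9579.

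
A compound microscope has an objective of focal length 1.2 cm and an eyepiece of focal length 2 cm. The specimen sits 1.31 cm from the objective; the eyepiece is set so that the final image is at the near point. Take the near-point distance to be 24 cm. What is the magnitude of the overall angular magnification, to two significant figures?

140

Objective: 1/d_i = 1/f_obj - 1/d_o = 1/1.2 - 1/1.31 = 0.06997 cm^-1, so d_i = 14.291 cm.
m_obj = -d_i/d_o = -14.291/1.31 = -10.909.
Eyepiece angular magnification (image at near point): M_eye = 1 + D/f_e = 1 + 24/2 = 13.000.
Overall M = m_obj x M_eye = (-10.909)(13.000) = -141.82.
|M| = 141.82.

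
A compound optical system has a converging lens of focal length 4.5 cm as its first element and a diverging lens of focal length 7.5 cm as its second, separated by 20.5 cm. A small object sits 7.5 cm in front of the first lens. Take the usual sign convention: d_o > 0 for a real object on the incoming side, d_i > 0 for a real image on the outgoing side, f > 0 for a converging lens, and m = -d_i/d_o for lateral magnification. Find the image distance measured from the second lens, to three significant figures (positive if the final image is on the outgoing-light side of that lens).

First lens: d_i1 = 1/(1/4.5 - 1/7.5) = 11.250 cm.
That image sits 9.250 cm in front of the second lens, so d_o2 = 9.250 cm.
Second lens: d_i2 = 1/(1/(-7.5) - 1/(9.250)) = -4.142 cm.

-4.14 cm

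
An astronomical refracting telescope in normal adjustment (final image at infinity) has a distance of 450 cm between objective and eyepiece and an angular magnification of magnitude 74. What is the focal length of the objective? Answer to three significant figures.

444 cm

In normal adjustment the tube length equals f_obj + f_eye and |M| = f_obj/f_eye.
So f_obj = 74 f_eye and 74 f_eye + f_eye = 450 cm, giving f_eye = 450/75 = 6.000 cm and f_obj = 444.000 cm.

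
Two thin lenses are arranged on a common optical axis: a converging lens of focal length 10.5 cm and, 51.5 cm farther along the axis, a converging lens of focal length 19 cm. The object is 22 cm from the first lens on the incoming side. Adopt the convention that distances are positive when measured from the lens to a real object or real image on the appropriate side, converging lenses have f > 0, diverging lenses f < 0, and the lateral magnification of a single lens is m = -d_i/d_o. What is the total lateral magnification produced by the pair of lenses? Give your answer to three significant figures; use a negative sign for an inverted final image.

1.40

Lens 1: 1/d_i1 = 1/f_1 - 1/d_o1 = 1/10.5 - 1/22 = 0.04978 cm^-1, so d_i1 = 20.087 cm.
m_1 = -(20.087)/22 = -0.9130.
That image sits 31.413 cm in front of the second lens, so d_o2 = 31.413 cm.
Lens 2: 1/d_i2 = 1/f_2 - 1/d_o2 = 1/19 - 1/(31.413) = 0.02080 cm^-1, so d_i2 = 48.082 cm.
m_2 = -(48.082)/(31.413) = -1.5306.
Total m = m_1 x m_2 = (-0.9130)(-1.5306) = 1.3975.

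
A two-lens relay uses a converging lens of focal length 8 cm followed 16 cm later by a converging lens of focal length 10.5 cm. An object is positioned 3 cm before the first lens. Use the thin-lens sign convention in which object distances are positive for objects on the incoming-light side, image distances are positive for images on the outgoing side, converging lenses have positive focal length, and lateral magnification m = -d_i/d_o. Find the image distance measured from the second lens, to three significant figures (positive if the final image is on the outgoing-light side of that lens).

Lens 1: 1/d_i1 = 1/f_1 - 1/d_o1 = 1/8 - 1/3 = -0.20833 cm^-1, so d_i1 = -4.800 cm.
The intermediate image is virtual, 4.800 cm to the left of lens 1, so d_o2 = L - d_i1 = 16 - (-4.800) = 20.800 cm.
Lens 2: 1/d_i2 = 1/f_2 - 1/d_o2 = 1/10.5 - 1/(20.800) = 0.04716 cm^-1, so d_i2 = 21.204 cm.

21.2 cm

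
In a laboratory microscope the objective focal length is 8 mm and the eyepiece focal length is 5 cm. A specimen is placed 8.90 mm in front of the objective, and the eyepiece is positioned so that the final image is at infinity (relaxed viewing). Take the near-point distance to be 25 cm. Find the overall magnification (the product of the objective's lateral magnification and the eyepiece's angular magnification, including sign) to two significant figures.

Convert to cm: f_obj = 8 mm = 0.8 cm; d_o = 8.90 mm = 0.89 cm.
Objective: 1/d_i = 1/f_obj - 1/d_o = 1/0.8 - 1/0.89 = 0.12640 cm^-1, so d_i = 7.911 cm.
m_obj = -d_i/d_o = -7.911/0.89 = -8.889.
Eyepiece angular magnification (image at infinity): M_eye = D/f_e = 25/5 = 5.000.
Overall M = m_obj x M_eye = (-8.889)(5.000) = -44.44.

-44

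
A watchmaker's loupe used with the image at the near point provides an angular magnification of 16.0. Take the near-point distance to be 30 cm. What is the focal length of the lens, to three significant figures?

2.00 cm

For the image at the near point, M = 1 + D/f.
f = D/(M - 1) = 30/(16.0 - 1) = 2.000 cm.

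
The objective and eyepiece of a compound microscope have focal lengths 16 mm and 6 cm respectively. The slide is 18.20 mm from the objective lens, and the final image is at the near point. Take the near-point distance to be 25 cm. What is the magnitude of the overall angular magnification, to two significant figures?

38

Convert to cm: f_obj = 16 mm = 1.6 cm; d_o = 18.20 mm = 1.82 cm.
Objective: 1/d_i = 1/f_obj - 1/d_o = 1/1.6 - 1/1.82 = 0.07555 cm^-1, so d_i = 13.236 cm.
m_obj = -d_i/d_o = -13.236/1.82 = -7.273.
Eyepiece angular magnification (image at near point): M_eye = 1 + D/f_e = 1 + 25/6 = 5.167.
Overall M = m_obj x M_eye = (-7.273)(5.167) = -37.58.
|M| = 37.58.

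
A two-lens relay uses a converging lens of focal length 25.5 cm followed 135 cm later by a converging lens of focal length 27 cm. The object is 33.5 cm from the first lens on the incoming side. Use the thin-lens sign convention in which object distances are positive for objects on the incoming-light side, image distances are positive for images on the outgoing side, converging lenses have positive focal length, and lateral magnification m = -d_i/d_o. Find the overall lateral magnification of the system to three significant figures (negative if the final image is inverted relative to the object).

Lens 1: 1/d_i1 = 1/f_1 - 1/d_o1 = 1/25.5 - 1/33.5 = 0.00936 cm^-1, so d_i1 = 106.781 cm.
m_1 = -(106.781)/33.5 = -3.1875.
The intermediate image is 106.781 cm to the right of lens 1, so d_o2 = L - d_i1 = 135 - 106.781 = 28.219 cm.
Lens 2: 1/d_i2 = 1/f_2 - 1/d_o2 = 1/27 - 1/(28.219) = 0.00160 cm^-1, so d_i2 = 625.154 cm.
m_2 = -(625.154)/(28.219) = -22.1538.
Total m = m_1 x m_2 = (-3.1875)(-22.1538) = 70.6154.

70.6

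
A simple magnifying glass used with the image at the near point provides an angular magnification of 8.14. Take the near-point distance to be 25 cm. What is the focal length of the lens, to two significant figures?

For the image at the near point, M = 1 + D/f.
f = D/(M - 1) = 25/(8.14 - 1) = 3.501 cm.

3.5 cm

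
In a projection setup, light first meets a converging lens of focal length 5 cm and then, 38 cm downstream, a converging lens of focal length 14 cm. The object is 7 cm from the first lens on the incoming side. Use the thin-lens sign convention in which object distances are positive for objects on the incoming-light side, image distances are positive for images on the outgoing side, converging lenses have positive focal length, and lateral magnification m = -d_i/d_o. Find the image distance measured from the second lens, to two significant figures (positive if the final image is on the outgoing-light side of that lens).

44 cm

Applying the thin-lens equation to the first lens, 1/5 = 1/7 + 1/d_i1, which gives d_i1 = 17.500 cm.
That image sits 20.500 cm in front of the second lens, so d_o2 = 20.500 cm.
Applying the thin-lens equation again with f_2 = 14 cm and d_o2 = 20.500 cm gives d_i2 = 44.154 cm.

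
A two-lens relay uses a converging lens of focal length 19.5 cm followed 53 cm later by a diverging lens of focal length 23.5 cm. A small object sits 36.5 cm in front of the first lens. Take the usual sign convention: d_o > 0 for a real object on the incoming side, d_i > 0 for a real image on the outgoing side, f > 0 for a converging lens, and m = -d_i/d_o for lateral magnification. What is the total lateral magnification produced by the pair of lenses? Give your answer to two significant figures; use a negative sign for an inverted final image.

-0.78

First lens: d_i1 = 1/(1/19.5 - 1/36.5) = 41.868 cm.
m_1 = -(41.868)/36.5 = -1.1471.
The intermediate image is 41.868 cm to the right of lens 1, so d_o2 = L - d_i1 = 53 - 41.868 = 11.132 cm.
Second lens: d_i2 = 1/(1/(-23.5) - 1/(11.132)) = -7.554 cm.
m_2 = -(-7.554)/(11.132) = 0.6786.
Overall magnification: m = m_1 m_2 = -0.7783.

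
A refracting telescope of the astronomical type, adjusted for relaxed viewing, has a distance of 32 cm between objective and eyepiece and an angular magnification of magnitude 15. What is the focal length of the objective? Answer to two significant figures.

In normal adjustment the tube length equals f_obj + f_eye and |M| = f_obj/f_eye.
So f_obj = 15 f_eye and 15 f_eye + f_eye = 32 cm, giving f_eye = 32/16 = 2.000 cm and f_obj = 30.000 cm.

30 cm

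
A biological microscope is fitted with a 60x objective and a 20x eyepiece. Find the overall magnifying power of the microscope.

1200

The overall magnification of a compound microscope is the product of the objective and eyepiece magnifications:
M = M_obj x M_eye = 60 x 20 = 1200.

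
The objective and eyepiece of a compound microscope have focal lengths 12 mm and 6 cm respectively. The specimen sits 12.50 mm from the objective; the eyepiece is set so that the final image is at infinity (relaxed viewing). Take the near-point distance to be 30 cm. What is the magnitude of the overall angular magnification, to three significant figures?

Convert to cm: f_obj = 12 mm = 1.2 cm; d_o = 12.50 mm = 1.25 cm.
Objective: 1/d_i = 1/f_obj - 1/d_o = 1/1.2 - 1/1.25 = 0.03333 cm^-1, so d_i = 30.000 cm.
m_obj = -d_i/d_o = -30.000/1.25 = -24.000.
Eyepiece angular magnification (image at infinity): M_eye = D/f_e = 30/6 = 5.000.
Overall M = m_obj x M_eye = (-24.000)(5.000) = -120.00.
|M| = 120.00.

120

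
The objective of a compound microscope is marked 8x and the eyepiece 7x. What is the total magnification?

The overall magnification of a compound microscope is the product of the objective and eyepiece magnifications:
M = M_obj x M_eye = 8 x 7 = 56.

56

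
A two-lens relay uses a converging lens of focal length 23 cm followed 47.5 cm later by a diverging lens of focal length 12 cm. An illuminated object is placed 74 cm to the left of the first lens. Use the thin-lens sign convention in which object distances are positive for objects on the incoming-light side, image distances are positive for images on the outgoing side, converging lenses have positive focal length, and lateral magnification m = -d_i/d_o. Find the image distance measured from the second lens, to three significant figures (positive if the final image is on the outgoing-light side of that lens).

Lens 1: 1/d_i1 = 1/f_1 - 1/d_o1 = 1/23 - 1/74 = 0.02996 cm^-1, so d_i1 = 33.373 cm.
The intermediate image is 33.373 cm to the right of lens 1, so d_o2 = L - d_i1 = 47.5 - 33.373 = 14.127 cm.
Lens 2: 1/d_i2 = 1/f_2 - 1/d_o2 = 1/(-12) - 1/(14.127) = -0.15412 cm^-1, so d_i2 = -6.489 cm.

-6.49 cm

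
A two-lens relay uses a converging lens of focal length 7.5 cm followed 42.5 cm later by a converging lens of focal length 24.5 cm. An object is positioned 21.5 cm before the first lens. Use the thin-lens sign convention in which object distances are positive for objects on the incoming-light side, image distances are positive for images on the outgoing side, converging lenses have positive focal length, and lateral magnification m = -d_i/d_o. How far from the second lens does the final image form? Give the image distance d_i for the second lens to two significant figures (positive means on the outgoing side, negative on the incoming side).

120 cm

First lens: d_i1 = 1/(1/7.5 - 1/21.5) = 11.518 cm.
That image sits 30.982 cm in front of the second lens, so d_o2 = 30.982 cm.
Second lens: d_i2 = 1/(1/24.5 - 1/(30.982)) = 117.101 cm.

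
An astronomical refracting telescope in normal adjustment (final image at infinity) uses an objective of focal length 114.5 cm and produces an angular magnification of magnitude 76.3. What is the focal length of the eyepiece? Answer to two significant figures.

|M| = f_obj/f_eye, so f_eye = f_obj/|M| = 114.5/76.3 = 1.501 cm.

1.5 cm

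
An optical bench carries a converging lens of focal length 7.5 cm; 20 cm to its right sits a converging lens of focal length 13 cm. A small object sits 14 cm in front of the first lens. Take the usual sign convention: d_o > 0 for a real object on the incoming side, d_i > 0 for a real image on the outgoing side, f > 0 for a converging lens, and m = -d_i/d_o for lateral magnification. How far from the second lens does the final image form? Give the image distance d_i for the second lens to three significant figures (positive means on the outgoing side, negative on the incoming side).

-5.46 cm

Lens 1: 1/d_i1 = 1/f_1 - 1/d_o1 = 1/7.5 - 1/14 = 0.06190 cm^-1, so d_i1 = 16.154 cm.
The intermediate image is 16.154 cm to the right of lens 1, so d_o2 = L - d_i1 = 20 - 16.154 = 3.846 cm.
Lens 2: 1/d_i2 = 1/f_2 - 1/d_o2 = 1/13 - 1/(3.846) = -0.18308 cm^-1, so d_i2 = -5.462 cm.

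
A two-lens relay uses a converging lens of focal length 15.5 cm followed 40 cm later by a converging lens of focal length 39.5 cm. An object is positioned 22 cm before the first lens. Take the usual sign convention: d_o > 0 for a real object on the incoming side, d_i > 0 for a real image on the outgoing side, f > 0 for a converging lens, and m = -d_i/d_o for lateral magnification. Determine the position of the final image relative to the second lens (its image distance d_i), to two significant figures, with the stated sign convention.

First lens: d_i1 = 1/(1/15.5 - 1/22) = 52.462 cm.
This image would form 52.462 cm past lens 1, i.e. 12.462 cm beyond lens 2, so it is a virtual object for lens 2: d_o2 = 40 - 52.462 = -12.462 cm.
Second lens: d_i2 = 1/(1/39.5 - 1/(-12.462)) = 9.473 cm.

9.5 cm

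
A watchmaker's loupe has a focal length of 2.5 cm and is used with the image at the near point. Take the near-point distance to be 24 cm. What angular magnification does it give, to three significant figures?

10.6

M = 1 + D/f = 1 + 24/2.5 = 10.600.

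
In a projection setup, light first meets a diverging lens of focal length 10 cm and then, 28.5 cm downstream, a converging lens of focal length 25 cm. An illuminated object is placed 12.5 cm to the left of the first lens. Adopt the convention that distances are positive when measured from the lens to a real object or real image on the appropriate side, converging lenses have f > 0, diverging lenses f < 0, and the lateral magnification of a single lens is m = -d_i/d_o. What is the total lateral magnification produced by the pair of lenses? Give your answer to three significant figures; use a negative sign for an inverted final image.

-1.23

First lens: d_i1 = 1/(1/(-10) - 1/12.5) = -5.556 cm.
m_1 = -(-5.556)/12.5 = 0.4444.
With d_i1 < 0 the first image is virtual and lies on the object side; the object distance for lens 2 is d_o2 = 28.5 - (-5.556) = 34.056 cm.
Second lens: d_i2 = 1/(1/25 - 1/(34.056)) = 94.018 cm.
m_2 = -(94.018)/(34.056) = -2.7607.
Overall magnification: m = m_1 m_2 = -1.2270.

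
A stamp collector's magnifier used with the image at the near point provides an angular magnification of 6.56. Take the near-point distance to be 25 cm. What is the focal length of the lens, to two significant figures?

For the image at the near point, M = 1 + D/f.
f = D/(M - 1) = 25/(6.56 - 1) = 4.496 cm.

4.5 cm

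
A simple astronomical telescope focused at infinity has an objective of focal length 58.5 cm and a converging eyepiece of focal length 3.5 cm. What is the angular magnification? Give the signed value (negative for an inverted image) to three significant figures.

M = -f_obj/f_eye = -58.5/(3.5) = -16.714.

-16.7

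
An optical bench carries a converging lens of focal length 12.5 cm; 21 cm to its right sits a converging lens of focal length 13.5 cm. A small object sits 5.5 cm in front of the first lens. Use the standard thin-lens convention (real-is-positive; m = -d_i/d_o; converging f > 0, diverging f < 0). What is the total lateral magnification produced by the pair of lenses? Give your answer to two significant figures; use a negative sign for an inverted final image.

Applying the thin-lens equation to the first lens, 1/12.5 = 1/5.5 + 1/d_i1, which gives d_i1 = -9.821 cm.
Its lateral magnification is m_1 = -d_i1/d_o1 = -(-9.821)/5.5 = 1.7857.
With d_i1 < 0 the first image is virtual and lies on the object side; the object distance for lens 2 is d_o2 = 21 - (-9.821) = 30.821 cm.
Applying the thin-lens equation again with f_2 = 13.5 cm and d_o2 = 30.821 cm gives d_i2 = 24.022 cm.
m_2 = -(24.022)/(30.821) = -0.7794.
Overall magnification: m = m_1 m_2 = -1.3918.

-1.4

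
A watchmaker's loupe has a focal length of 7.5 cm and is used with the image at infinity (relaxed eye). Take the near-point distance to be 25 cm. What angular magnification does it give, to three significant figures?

M = D/f = 25/7.5 = 3.333.

3.33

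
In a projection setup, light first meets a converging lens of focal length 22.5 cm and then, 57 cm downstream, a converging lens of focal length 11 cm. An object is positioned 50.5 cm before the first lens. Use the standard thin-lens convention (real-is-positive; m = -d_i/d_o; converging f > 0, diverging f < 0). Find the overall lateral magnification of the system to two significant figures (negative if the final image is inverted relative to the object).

First lens: d_i1 = 1/(1/22.5 - 1/50.5) = 40.580 cm.
m_1 = -(40.580)/50.5 = -0.8036.
Object distance for lens 2: d_o2 = 57 - 40.580 = 16.420 cm.
Second lens: d_i2 = 1/(1/11 - 1/(16.420)) = 33.326 cm.
m_2 = -(33.326)/(16.420) = -2.0297.
Overall magnification: m = m_1 m_2 = 1.6310.

1.6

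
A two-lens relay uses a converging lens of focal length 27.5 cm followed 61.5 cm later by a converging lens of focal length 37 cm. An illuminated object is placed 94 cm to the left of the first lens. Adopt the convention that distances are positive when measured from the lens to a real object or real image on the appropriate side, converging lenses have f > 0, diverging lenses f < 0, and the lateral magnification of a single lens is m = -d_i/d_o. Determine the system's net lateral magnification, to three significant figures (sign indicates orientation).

-1.06

Lens 1: 1/d_i1 = 1/f_1 - 1/d_o1 = 1/27.5 - 1/94 = 0.02573 cm^-1, so d_i1 = 38.872 cm.
m_1 = -(38.872)/94 = -0.4135.
Object distance for lens 2: d_o2 = 61.5 - 38.872 = 22.628 cm.
Lens 2: 1/d_i2 = 1/f_2 - 1/d_o2 = 1/37 - 1/(22.628) = -0.01717 cm^-1, so d_i2 = -58.253 cm.
m_2 = -(-58.253)/(22.628) = 2.5744.
The system's lateral magnification is m_1 m_2 = (-0.4135)(2.5744) = -1.0646.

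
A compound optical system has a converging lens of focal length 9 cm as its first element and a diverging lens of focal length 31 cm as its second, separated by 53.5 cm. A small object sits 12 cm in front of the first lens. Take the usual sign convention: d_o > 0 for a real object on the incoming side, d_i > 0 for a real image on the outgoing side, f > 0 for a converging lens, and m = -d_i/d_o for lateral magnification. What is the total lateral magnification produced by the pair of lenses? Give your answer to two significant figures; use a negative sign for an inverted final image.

Applying the thin-lens equation to the first lens, 1/9 = 1/12 + 1/d_i1, which gives d_i1 = 36.000 cm.
Its lateral magnification is m_1 = -d_i1/d_o1 = -(36.000)/12 = -3.0000.
Object distance for lens 2: d_o2 = 53.5 - 36.000 = 17.500 cm.
Applying the thin-lens equation again with f_2 = -31 cm and d_o2 = 17.500 cm gives d_i2 = -11.186 cm.
m_2 = -(-11.186)/(17.500) = 0.6392.
The system's lateral magnification is m_1 m_2 = (-3.0000)(0.6392) = -1.9175.

-1.9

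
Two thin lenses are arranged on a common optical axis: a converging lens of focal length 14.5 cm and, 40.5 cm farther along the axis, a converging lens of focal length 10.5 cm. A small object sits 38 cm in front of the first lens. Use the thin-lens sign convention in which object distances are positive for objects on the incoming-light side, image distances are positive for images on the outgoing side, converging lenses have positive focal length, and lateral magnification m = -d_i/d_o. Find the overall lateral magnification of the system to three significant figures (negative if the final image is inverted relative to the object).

First lens: d_i1 = 1/(1/14.5 - 1/38) = 23.447 cm.
m_1 = -(23.447)/38 = -0.6170.
Object distance for lens 2: d_o2 = 40.5 - 23.447 = 17.053 cm.
Second lens: d_i2 = 1/(1/10.5 - 1/(17.053)) = 27.324 cm.
m_2 = -(27.324)/(17.053) = -1.6023.
Overall magnification: m = m_1 m_2 = 0.9886.

0.989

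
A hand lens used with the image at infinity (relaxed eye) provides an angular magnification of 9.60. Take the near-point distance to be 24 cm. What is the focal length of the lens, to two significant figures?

2.5 cm

For the image at infinity, M = D/f.
f = D/M = 24/9.6 = 2.500 cm.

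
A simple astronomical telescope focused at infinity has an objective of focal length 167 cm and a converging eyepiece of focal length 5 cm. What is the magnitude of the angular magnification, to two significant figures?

|M| = f_obj/|f_eye| = 167/5 = 33.400.

33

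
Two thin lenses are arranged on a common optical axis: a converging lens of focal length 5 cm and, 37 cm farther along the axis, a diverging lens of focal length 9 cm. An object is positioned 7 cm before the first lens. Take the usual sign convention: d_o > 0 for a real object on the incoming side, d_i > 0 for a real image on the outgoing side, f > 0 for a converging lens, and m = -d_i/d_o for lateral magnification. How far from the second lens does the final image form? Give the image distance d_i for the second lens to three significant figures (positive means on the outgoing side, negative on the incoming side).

First lens: d_i1 = 1/(1/5 - 1/7) = 17.500 cm.
The intermediate image is 17.500 cm to the right of lens 1, so d_o2 = L - d_i1 = 37 - 17.500 = 19.500 cm.
Second lens: d_i2 = 1/(1/(-9) - 1/(19.500)) = -6.158 cm.

-6.16 cm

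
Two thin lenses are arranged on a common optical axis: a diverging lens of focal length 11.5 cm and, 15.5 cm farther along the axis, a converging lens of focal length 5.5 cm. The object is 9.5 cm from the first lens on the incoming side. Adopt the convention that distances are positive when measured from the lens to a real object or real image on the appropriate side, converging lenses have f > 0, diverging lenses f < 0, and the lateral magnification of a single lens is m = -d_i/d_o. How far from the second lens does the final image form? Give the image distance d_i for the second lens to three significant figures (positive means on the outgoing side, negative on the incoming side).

Applying the thin-lens equation to the first lens, 1/(-11.5) = 1/9.5 + 1/d_i1, which gives d_i1 = -5.202 cm.
With d_i1 < 0 the first image is virtual and lies on the object side; the object distance for lens 2 is d_o2 = 15.5 - (-5.202) = 20.702 cm.
Applying the thin-lens equation again with f_2 = 5.5 cm and d_o2 = 20.702 cm gives d_i2 = 7.490 cm.

7.49 cm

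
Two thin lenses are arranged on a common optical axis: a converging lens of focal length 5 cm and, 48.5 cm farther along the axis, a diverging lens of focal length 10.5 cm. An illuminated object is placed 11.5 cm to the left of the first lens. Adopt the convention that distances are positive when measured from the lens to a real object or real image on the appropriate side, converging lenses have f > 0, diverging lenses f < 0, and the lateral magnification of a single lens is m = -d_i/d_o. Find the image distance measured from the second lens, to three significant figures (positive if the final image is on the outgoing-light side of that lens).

Lens 1: 1/d_i1 = 1/f_1 - 1/d_o1 = 1/5 - 1/11.5 = 0.11304 cm^-1, so d_i1 = 8.846 cm.
The intermediate image is 8.846 cm to the right of lens 1, so d_o2 = L - d_i1 = 48.5 - 8.846 = 39.654 cm.
Lens 2: 1/d_i2 = 1/f_2 - 1/d_o2 = 1/(-10.5) - 1/(39.654) = -0.12046 cm^-1, so d_i2 = -8.302 cm.

-8.30 cm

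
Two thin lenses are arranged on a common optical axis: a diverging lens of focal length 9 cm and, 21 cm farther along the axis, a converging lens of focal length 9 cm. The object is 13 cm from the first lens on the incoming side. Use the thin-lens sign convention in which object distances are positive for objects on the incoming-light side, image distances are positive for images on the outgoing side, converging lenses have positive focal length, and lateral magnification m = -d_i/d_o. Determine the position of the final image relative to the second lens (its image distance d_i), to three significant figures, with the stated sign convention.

13.7 cm

Lens 1: 1/d_i1 = 1/f_1 - 1/d_o1 = 1/(-9) - 1/13 = -0.18803 cm^-1, so d_i1 = -5.318 cm.
With d_i1 < 0 the first image is virtual and lies on the object side; the object distance for lens 2 is d_o2 = 21 - (-5.318) = 26.318 cm.
Lens 2: 1/d_i2 = 1/f_2 - 1/d_o2 = 1/9 - 1/(26.318) = 0.07311 cm^-1, so d_i2 = 13.677 cm.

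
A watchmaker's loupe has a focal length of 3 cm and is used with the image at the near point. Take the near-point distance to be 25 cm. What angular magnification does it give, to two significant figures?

9.3

M = 1 + D/f = 1 + 25/3 = 9.333.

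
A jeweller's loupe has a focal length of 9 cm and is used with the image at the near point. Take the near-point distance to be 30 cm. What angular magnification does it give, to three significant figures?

M = 1 + D/f = 1 + 30/9 = 4.333.

4.33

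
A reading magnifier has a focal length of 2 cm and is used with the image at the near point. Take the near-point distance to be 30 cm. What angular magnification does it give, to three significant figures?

16.0

M = 1 + D/f = 1 + 30/2 = 16.000.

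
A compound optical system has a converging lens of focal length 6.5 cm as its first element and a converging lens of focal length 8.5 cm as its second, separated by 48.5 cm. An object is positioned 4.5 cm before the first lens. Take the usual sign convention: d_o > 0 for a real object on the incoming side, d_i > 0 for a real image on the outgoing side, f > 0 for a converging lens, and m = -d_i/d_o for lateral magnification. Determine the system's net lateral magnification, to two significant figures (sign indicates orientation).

Lens 1: 1/d_i1 = 1/f_1 - 1/d_o1 = 1/6.5 - 1/4.5 = -0.06838 cm^-1, so d_i1 = -14.625 cm.
m_1 = -(-14.625)/4.5 = 3.2500.
The intermediate image is virtual, 14.625 cm to the left of lens 1, so d_o2 = L - d_i1 = 48.5 - (-14.625) = 63.125 cm.
Lens 2: 1/d_i2 = 1/f_2 - 1/d_o2 = 1/8.5 - 1/(63.125) = 0.10181 cm^-1, so d_i2 = 9.823 cm.
m_2 = -(9.823)/(63.125) = -0.1556.
Total m = m_1 x m_2 = (3.2500)(-0.1556) = -0.5057.

-0.51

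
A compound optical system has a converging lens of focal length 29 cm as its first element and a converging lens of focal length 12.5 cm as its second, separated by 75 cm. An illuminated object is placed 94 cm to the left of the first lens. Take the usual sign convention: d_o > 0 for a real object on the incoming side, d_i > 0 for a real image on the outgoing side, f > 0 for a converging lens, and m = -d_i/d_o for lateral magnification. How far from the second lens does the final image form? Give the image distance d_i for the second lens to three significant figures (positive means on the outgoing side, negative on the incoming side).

Lens 1: 1/d_i1 = 1/f_1 - 1/d_o1 = 1/29 - 1/94 = 0.02384 cm^-1, so d_i1 = 41.938 cm.
The intermediate image is 41.938 cm to the right of lens 1, so d_o2 = L - d_i1 = 75 - 41.938 = 33.062 cm.
Lens 2: 1/d_i2 = 1/f_2 - 1/d_o2 = 1/12.5 - 1/(33.062) = 0.04975 cm^-1, so d_i2 = 20.099 cm.

20.1 cm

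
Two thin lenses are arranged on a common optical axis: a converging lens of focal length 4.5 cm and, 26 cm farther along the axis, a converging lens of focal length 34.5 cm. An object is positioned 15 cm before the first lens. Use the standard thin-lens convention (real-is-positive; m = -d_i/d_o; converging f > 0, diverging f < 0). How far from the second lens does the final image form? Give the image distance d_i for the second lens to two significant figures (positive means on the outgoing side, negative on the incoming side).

-45 cm

First lens: d_i1 = 1/(1/4.5 - 1/15) = 6.429 cm.
That image sits 19.571 cm in front of the second lens, so d_o2 = 19.571 cm.
Second lens: d_i2 = 1/(1/34.5 - 1/(19.571)) = -45.230 cm.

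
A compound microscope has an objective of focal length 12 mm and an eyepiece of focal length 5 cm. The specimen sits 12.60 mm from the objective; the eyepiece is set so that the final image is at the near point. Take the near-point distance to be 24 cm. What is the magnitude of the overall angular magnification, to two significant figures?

120

Convert to cm: f_obj = 12 mm = 1.2 cm; d_o = 12.60 mm = 1.26 cm.
Objective: 1/d_i = 1/f_obj - 1/d_o = 1/1.2 - 1/1.26 = 0.03968 cm^-1, so d_i = 25.200 cm.
m_obj = -d_i/d_o = -25.200/1.26 = -20.000.
Eyepiece angular magnification (image at near point): M_eye = 1 + D/f_e = 1 + 24/5 = 5.800.
Overall M = m_obj x M_eye = (-20.000)(5.800) = -116.00.
|M| = 116.00.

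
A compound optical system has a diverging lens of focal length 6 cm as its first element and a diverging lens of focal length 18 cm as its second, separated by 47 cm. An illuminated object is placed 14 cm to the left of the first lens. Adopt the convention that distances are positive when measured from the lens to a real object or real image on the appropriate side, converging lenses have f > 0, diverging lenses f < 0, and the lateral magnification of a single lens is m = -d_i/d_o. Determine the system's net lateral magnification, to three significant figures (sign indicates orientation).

First lens: d_i1 = 1/(1/(-6) - 1/14) = -4.200 cm.
m_1 = -(-4.200)/14 = 0.3000.
With d_i1 < 0 the first image is virtual and lies on the object side; the object distance for lens 2 is d_o2 = 47 - (-4.200) = 51.200 cm.
Second lens: d_i2 = 1/(1/(-18) - 1/(51.200)) = -13.318 cm.
m_2 = -(-13.318)/(51.200) = 0.2601.
Overall magnification: m = m_1 m_2 = 0.0780.

0.0780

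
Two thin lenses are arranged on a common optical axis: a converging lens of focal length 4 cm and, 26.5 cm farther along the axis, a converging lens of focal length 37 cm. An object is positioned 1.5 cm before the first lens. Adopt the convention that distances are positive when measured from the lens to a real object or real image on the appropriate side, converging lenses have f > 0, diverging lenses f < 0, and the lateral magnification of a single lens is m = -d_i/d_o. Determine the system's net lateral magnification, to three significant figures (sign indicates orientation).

7.31

Lens 1: 1/d_i1 = 1/f_1 - 1/d_o1 = 1/4 - 1/1.5 = -0.41667 cm^-1, so d_i1 = -2.400 cm.
m_1 = -(-2.400)/1.5 = 1.6000.
The intermediate image is virtual, 2.400 cm to the left of lens 1, so d_o2 = L - d_i1 = 26.5 - (-2.400) = 28.900 cm.
Lens 2: 1/d_i2 = 1/f_2 - 1/d_o2 = 1/37 - 1/(28.900) = -0.00758 cm^-1, so d_i2 = -132.012 cm.
m_2 = -(-132.012)/(28.900) = 4.5679.
Overall magnification: m = m_1 m_2 = 7.3086.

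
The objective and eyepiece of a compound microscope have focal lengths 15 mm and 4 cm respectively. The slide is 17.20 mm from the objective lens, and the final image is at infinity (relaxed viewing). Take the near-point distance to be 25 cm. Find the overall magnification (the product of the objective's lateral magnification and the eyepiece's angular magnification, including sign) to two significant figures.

-43

Convert to cm: f_obj = 15 mm = 1.5 cm; d_o = 17.20 mm = 1.72 cm.
Objective: 1/d_i = 1/f_obj - 1/d_o = 1/1.5 - 1/1.72 = 0.08527 cm^-1, so d_i = 11.727 cm.
m_obj = -d_i/d_o = -11.727/1.72 = -6.818.
Eyepiece angular magnification (image at infinity): M_eye = D/f_e = 25/4 = 6.250.
Overall M = m_obj x M_eye = (-6.818)(6.250) = -42.61.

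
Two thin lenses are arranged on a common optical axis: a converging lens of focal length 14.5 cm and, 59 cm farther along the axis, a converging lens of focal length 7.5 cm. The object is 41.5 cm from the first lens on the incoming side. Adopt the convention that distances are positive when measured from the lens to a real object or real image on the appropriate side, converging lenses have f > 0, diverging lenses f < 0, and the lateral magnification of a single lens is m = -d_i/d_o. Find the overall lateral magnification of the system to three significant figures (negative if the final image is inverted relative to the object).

0.138

Lens 1: 1/d_i1 = 1/f_1 - 1/d_o1 = 1/14.5 - 1/41.5 = 0.04487 cm^-1, so d_i1 = 22.287 cm.
m_1 = -(22.287)/41.5 = -0.5370.
The intermediate image is 22.287 cm to the right of lens 1, so d_o2 = L - d_i1 = 59 - 22.287 = 36.713 cm.
Lens 2: 1/d_i2 = 1/f_2 - 1/d_o2 = 1/7.5 - 1/(36.713) = 0.10609 cm^-1, so d_i2 = 9.426 cm.
m_2 = -(9.426)/(36.713) = -0.2567.
The system's lateral magnification is m_1 m_2 = (-0.5370)(-0.2567) = 0.1379.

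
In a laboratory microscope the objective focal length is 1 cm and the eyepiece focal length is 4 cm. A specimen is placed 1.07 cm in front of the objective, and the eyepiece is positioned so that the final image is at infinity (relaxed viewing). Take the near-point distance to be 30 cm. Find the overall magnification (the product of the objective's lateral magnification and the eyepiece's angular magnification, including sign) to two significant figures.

Objective: 1/d_i = 1/f_obj - 1/d_o = 1/1 - 1/1.07 = 0.06542 cm^-1, so d_i = 15.286 cm.
m_obj = -d_i/d_o = -15.286/1.07 = -14.286.
Eyepiece angular magnification (image at infinity): M_eye = D/f_e = 30/4 = 7.500.
Overall M = m_obj x M_eye = (-14.286)(7.500) = -107.14.

-110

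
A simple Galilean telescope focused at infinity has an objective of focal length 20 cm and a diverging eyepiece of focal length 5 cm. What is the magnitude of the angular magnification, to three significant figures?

|M| = f_obj/|f_eye| = 20/5 = 4.000.

4.00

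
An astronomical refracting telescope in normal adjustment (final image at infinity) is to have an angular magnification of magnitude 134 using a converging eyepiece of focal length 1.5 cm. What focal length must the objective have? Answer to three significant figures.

201 cm

|M| = f_obj/|f_eye|, so f_obj = |M| x |f_eye| = 134.0 x 1.5 = 201.000 cm.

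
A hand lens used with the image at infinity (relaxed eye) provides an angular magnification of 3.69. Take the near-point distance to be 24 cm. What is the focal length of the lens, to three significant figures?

For the image at infinity, M = D/f.
f = D/M = 24/3.69 = 6.504 cm.

6.50 cm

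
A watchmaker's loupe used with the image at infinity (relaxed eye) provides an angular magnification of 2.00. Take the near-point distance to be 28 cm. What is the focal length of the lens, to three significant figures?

For the image at infinity, M = D/f.
f = D/M = 28/2.0 = 14.000 cm.

14.0 cm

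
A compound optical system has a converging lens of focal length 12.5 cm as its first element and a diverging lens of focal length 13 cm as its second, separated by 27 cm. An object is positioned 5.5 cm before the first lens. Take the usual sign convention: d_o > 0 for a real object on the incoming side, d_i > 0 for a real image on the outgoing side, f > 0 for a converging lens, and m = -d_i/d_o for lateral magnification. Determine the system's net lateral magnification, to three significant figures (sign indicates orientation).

0.466

First lens: d_i1 = 1/(1/12.5 - 1/5.5) = -9.821 cm.
m_1 = -(-9.821)/5.5 = 1.7857.
The intermediate image is virtual, 9.821 cm to the left of lens 1, so d_o2 = L - d_i1 = 27 - (-9.821) = 36.821 cm.
Second lens: d_i2 = 1/(1/(-13) - 1/(36.821)) = -9.608 cm.
m_2 = -(-9.608)/(36.821) = 0.2609.
Overall magnification: m = m_1 m_2 = 0.4659.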